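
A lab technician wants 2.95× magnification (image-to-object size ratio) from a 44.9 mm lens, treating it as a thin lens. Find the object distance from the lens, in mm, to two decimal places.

With m = dᵢ/dₒ and 1/f = 1/dₒ + 1/dᵢ, substituting dᵢ = m·dₒ gives 1/f = (1 + 1/m)/dₒ, hence dₒ = f·(1 + 1/m).
dₒ = 44.9 × (1 + 1/2.95) = 44.9 × 1.33898 ≈ 60.120 mm.

60.12 mm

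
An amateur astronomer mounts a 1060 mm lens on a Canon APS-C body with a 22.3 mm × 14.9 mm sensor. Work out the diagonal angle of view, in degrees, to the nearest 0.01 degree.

1.45°

Sensor diagonal = √(22.3² + 14.9²) = √719.3000 ≈ 26.8198 mm.
Angle of view α = 2·arctan(d/2f) with d = 26.8198 mm and f = 1060 mm.
d/2f = 0.01265; arctan(0.01265) ≈ 0.7248°, so α ≈ 1.4496°.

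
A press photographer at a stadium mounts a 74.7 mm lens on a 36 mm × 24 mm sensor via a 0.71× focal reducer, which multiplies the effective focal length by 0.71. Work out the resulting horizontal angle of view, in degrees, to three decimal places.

Effective focal length f = 74.7 × 0.71 = 53.037 mm.
α = 2·arctan(36 / (2 × 53.037)) = 2·arctan(0.33939) ≈ 37.4930°.

37.493°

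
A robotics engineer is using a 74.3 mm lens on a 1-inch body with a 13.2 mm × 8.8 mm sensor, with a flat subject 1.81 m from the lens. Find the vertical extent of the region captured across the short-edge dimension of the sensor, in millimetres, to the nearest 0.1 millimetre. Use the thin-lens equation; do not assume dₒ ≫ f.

205.6 mm

dₒ: 1.81 m = 1810 mm.
Similar triangles through the lens centre give W/dₒ = h/dᵢ; with 1/f = 1/dₒ + 1/dᵢ this gives W = h·(dₒ − f)/f.
W = 8.8 mm × (1810 − 74.3) / 74.3 = 8.8 × 23.3607 ≈ 205.574 mm.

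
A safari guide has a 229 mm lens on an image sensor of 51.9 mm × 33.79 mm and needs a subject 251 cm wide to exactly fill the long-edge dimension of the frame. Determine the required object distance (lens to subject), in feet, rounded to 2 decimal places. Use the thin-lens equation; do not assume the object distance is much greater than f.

37.09 ft

W: 251 cm = 2510 mm.
Magnification m = w/W = dᵢ/dₒ; combined with 1/f = 1/dₒ + 1/dᵢ this gives dₒ = f·(1 + W/w).
dₒ = 229 mm × (1 + 2510/51.9) = 229 × 49.3622 ≈ 11303.952 mm = 11303.952/304.8 ft = 37.0865 ft.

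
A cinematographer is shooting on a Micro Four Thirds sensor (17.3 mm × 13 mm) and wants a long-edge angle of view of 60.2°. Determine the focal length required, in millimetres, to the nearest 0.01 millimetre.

From α = 2·arctan(w/2f) we get f = w / (2·tan(α/2)).
With w = 17.3 mm and α/2 = 30.1°, tan(α/2) ≈ 0.57968, so f ≈ 17.3 / 1.15936 ≈ 14.9220 mm.

14.92 mm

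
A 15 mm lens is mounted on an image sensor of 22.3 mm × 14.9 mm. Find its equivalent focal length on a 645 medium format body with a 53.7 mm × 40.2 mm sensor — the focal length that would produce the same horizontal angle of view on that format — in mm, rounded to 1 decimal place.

36.1 mm

Equal angle of view means equal width/f ratio, so f₂ = f₁ · (width₂/width₁) = 15 × 53.7/22.3.
f₂ = 15 × 2.40807 ≈ 36.121 mm.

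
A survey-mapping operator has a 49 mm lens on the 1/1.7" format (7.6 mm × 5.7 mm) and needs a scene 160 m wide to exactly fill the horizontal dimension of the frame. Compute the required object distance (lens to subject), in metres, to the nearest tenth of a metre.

W: 160 m = 160000 mm.
Magnification m = w/W = dᵢ/dₒ; combined with 1/f = 1/dₒ + 1/dᵢ this gives dₒ = f·(1 + W/w).
dₒ = 49 mm × (1 + 160000/7.6) = 49 × 21053.6316 ≈ 1031627.947 mm = 1031.63 m.

1031.6 m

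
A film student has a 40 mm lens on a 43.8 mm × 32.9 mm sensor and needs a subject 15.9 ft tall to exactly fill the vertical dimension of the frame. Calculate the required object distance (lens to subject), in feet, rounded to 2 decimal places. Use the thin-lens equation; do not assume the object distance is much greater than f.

19.46 ft

W: 15.9 ft × 304.8 mm/ft = 4846.32 mm.
Magnification m = h/W = dᵢ/dₒ; combined with 1/f = 1/dₒ + 1/dᵢ this gives dₒ = f·(1 + W/h).
dₒ = 40 mm × (1 + 4846.32/32.9) = 40 × 148.3046 ≈ 5932.182 mm = 5932.182/304.8 ft = 19.4625 ft.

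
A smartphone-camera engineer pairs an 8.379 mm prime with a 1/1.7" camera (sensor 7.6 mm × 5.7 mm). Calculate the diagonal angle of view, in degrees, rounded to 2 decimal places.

Sensor diagonal = √(7.6² + 5.7²) = √90.2500 ≈ 9.5000 mm.
Angle of view α = 2·arctan(d/2f) with d = 9.5000 mm and f = 8.379 mm.
d/2f = 0.56689; arctan(0.56689) ≈ 29.5486°, so α ≈ 59.0972°.

59.10°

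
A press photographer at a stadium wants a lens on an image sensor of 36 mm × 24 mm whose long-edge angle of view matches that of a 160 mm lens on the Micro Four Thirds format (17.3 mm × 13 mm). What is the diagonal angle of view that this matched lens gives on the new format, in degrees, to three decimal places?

Equal long-edge AOV ⇒ f₂ = f₁ · 36/17.3 = 160 × 2.08092 ≈ 332.9480 mm.
Sensor diagonal = √(36² + 24²) = √1872.0000 ≈ 43.2666 mm.
Diagonal AOV on the new format = 2·arctan(43.2666 / (2 × 332.9480)) = 2·arctan(0.06498) ≈ 7.4351°.

7.435°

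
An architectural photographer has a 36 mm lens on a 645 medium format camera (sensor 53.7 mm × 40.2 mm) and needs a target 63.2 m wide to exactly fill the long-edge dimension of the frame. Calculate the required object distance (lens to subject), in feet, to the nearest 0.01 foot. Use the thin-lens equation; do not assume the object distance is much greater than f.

W: 63.2 m = 63200 mm.
Magnification m = w/W = dᵢ/dₒ; combined with 1/f = 1/dₒ + 1/dᵢ this gives dₒ = f·(1 + W/w).
dₒ = 36 mm × (1 + 63200/53.7) = 36 × 1177.9088 ≈ 42404.715 mm = 42404.715/304.8 ft = 139.123 ft.

139.12 ft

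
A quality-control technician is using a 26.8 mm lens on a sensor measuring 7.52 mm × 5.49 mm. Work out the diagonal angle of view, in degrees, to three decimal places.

Sensor diagonal = √(7.52² + 5.49²) = √86.6905 ≈ 9.3108 mm.
Angle of view α = 2·arctan(d/2f) with d = 9.3108 mm and f = 26.8 mm.
d/2f = 0.17371; arctan(0.17371) ≈ 9.8544°, so α ≈ 19.7089°.

19.709°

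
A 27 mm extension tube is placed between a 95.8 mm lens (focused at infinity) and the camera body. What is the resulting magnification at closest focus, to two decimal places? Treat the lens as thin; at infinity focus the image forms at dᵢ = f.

0.28×

The tube moves the image plane from f to f + e, so dᵢ = 95.8 + 27 = 122.8 mm. Focus is achieved when 1/f = 1/dₒ + 1/dᵢ, giving dₒ = 1/(1/f − 1/(f+e)).
Magnification m = dᵢ/dₒ = (f+e)·(1/f − 1/(f+e)) = e/f = 27/95.8 ≈ 0.2818.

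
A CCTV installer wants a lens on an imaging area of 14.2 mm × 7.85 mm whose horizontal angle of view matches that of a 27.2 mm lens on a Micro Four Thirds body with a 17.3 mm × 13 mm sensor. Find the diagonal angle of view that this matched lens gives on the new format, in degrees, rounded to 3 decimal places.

Equal horizontal AOV ⇒ f₂ = f₁ · 14.2/17.3 = 27.2 × 0.82081 ≈ 22.3260 mm.
Sensor diagonal = √(14.2² + 7.85²) = √263.2625 ≈ 16.2254 mm.
Diagonal AOV on the new format = 2·arctan(16.2254 / (2 × 22.3260)) = 2·arctan(0.36337) ≈ 39.9396°.

39.940°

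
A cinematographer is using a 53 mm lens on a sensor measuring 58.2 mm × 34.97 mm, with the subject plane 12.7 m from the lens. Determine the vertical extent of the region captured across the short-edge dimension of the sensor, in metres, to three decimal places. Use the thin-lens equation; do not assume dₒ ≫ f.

8.345 m

dₒ: 12.7 m = 12700 mm.
Similar triangles through the lens centre give W/dₒ = h/dᵢ; with 1/f = 1/dₒ + 1/dᵢ this gives W = h·(dₒ − f)/f.
W = 34.97 mm × (12700 − 53) / 53 = 34.97 × 238.6226 ≈ 8344.634 mm = 8.34463 m.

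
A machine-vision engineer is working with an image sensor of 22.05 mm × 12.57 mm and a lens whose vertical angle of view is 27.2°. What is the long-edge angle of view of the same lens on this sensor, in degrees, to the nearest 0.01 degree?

45.99°

From the vertical AOV: f = 12.57 / (2·tan(13.6°)) = 12.57 / 0.48385 ≈ 25.9791 mm.
Long-edge AOV = 2·arctan(22.05 / (2 × 25.9791)) = 2·arctan(0.42438) ≈ 45.9908°.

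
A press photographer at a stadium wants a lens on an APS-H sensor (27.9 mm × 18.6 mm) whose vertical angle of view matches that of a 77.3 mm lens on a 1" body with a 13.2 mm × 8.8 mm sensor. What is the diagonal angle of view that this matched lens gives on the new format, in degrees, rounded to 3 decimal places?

Equal vertical AOV ⇒ f₂ = f₁ · 18.6/8.8 = 77.3 × 2.11364 ≈ 163.3841 mm.
Sensor diagonal = √(27.9² + 18.6²) = √1124.3700 ≈ 33.5316 mm.
Diagonal AOV on the new format = 2·arctan(33.5316 / (2 × 163.3841)) = 2·arctan(0.10262) ≈ 11.7179°.

11.718°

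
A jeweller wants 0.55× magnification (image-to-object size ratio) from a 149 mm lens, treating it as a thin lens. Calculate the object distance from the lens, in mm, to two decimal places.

With m = dᵢ/dₒ and 1/f = 1/dₒ + 1/dᵢ, substituting dᵢ = m·dₒ gives 1/f = (1 + 1/m)/dₒ, hence dₒ = f·(1 + 1/m).
dₒ = 149 × (1 + 1/0.55) = 149 × 2.81818 ≈ 419.909 mm.

419.91 mm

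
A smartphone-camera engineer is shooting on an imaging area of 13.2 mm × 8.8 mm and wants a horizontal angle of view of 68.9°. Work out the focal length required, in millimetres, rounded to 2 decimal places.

From α = 2·arctan(w/2f) we get f = w / (2·tan(α/2)).
With w = 13.2 mm and α/2 = 34.45°, tan(α/2) ≈ 0.68600, so f ≈ 13.2 / 1.37199 ≈ 9.6210 mm.

9.62 mm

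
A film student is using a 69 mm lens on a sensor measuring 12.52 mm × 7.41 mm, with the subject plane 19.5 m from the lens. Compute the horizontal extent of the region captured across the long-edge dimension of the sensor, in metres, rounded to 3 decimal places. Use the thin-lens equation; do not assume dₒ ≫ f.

dₒ: 19.5 m = 19500 mm.
Similar triangles through the lens centre give W/dₒ = w/dᵢ; with 1/f = 1/dₒ + 1/dᵢ this gives W = w·(dₒ − f)/f.
W = 12.52 mm × (19500 − 69) / 69 = 12.52 × 281.6087 ≈ 3525.741 mm = 3.52574 m.

3.526 m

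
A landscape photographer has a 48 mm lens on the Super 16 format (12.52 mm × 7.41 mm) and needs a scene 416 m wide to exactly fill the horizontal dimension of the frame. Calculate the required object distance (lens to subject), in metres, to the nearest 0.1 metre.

W: 416 m = 416000 mm.
Magnification m = w/W = dᵢ/dₒ; combined with 1/f = 1/dₒ + 1/dᵢ this gives dₒ = f·(1 + W/w).
dₒ = 48 mm × (1 + 416000/12.52) = 48 × 33227.8371 ≈ 1594936.179 mm = 1594.94 m.

1594.9 m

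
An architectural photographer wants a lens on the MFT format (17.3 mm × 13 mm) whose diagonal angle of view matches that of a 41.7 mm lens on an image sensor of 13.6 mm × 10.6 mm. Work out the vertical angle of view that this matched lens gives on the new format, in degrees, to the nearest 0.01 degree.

14.16°

Sensor diagonal = √(13.6² + 10.6²) = √297.3200 ≈ 17.2430 mm.
Sensor diagonal = √(17.3² + 13²) = √468.2900 ≈ 21.6400 mm.
Equal diagonal AOV ⇒ f₂ = f₁ · 21.6400/17.2430 = 41.7 × 1.25500 ≈ 52.3337 mm.
Vertical AOV on the new format = 2·arctan(13 / (2 × 52.3337)) = 2·arctan(0.12420) ≈ 14.1601°.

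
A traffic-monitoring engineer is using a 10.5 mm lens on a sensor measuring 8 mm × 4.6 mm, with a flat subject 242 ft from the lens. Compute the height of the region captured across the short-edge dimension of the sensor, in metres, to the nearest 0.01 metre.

dₒ: 242 ft × 304.8 mm/ft = 73761.60 mm.
Similar triangles through the lens centre give W/dₒ = h/dᵢ; with 1/f = 1/dₒ + 1/dᵢ this gives W = h·(dₒ − f)/f.
W = 4.6 mm × (73761.6 − 10.5) / 10.5 = 4.6 × 7023.9141 ≈ 32310.005 mm = 32.31 m.

32.31 m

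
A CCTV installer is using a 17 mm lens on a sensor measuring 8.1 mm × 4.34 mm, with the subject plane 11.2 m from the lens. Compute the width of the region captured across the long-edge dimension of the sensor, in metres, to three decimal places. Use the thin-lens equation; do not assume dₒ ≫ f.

5.328 m

dₒ: 11.2 m = 11200 mm.
Similar triangles through the lens centre give W/dₒ = w/dᵢ; with 1/f = 1/dₒ + 1/dᵢ this gives W = w·(dₒ − f)/f.
W = 8.1 mm × (11200 − 17) / 17 = 8.1 × 657.8235 ≈ 5328.371 mm = 5.32837 m.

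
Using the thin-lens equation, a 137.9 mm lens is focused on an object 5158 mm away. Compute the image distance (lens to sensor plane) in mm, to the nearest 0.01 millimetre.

1/dᵢ = 1/f − 1/dₒ = 1/137.9 − 1/5158 = 0.0070578 mm⁻¹.
dᵢ = 1/0.0070578 ≈ 141.6881 mm.

141.69 mm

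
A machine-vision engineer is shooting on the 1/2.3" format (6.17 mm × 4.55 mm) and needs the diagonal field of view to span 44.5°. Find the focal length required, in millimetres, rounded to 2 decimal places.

Sensor diagonal = √(6.17² + 4.55²) = √58.7714 ≈ 7.6663 mm.
From α = 2·arctan(d/2f) we get f = d / (2·tan(α/2)).
With d = 7.6663 mm and α/2 = 22.25°, tan(α/2) ≈ 0.40911, so f ≈ 7.6663 / 0.81822 ≈ 9.3694 mm.

9.37 mm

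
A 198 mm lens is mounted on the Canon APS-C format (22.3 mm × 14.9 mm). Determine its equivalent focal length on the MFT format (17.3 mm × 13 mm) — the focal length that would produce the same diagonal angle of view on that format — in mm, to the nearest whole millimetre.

Sensor diagonal = √(22.3² + 14.9²) = √719.3000 ≈ 26.8198 mm.
Sensor diagonal = √(17.3² + 13²) = √468.2900 ≈ 21.6400 mm.
Equal angle of view means equal diagonal/f ratio, so f₂ = f₁ · (diagonal₂/diagonal₁) = 198 × 21.6400/26.8198.
f₂ = 198 × 0.80687 ≈ 159.760 mm.

160 mm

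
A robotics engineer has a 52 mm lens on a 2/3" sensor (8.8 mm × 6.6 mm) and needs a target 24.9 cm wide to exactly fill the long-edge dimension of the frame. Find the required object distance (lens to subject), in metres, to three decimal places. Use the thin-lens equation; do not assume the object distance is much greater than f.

W: 24.9 cm = 249 mm.
Magnification m = w/W = dᵢ/dₒ; combined with 1/f = 1/dₒ + 1/dᵢ this gives dₒ = f·(1 + W/w).
dₒ = 52 mm × (1 + 249/8.8) = 52 × 29.2955 ≈ 1523.364 mm = 1.52336 m.

1.523 m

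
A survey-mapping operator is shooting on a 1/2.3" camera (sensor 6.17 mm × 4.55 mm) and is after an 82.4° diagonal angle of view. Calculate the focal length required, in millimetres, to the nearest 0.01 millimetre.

Sensor diagonal = √(6.17² + 4.55²) = √58.7714 ≈ 7.6663 mm.
From α = 2·arctan(d/2f) we get f = d / (2·tan(α/2)).
With d = 7.6663 mm and α/2 = 41.2°, tan(α/2) ≈ 0.87543, so f ≈ 7.6663 / 1.75087 ≈ 4.3785 mm.

4.38 mm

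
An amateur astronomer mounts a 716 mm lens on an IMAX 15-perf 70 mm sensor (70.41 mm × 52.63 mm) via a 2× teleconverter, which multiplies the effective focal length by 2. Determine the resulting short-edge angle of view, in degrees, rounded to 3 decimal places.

2.106°

Effective focal length f = 716 × 2 = 1432 mm.
α = 2·arctan(52.63 / (2 × 1432)) = 2·arctan(0.01838) ≈ 2.1055°.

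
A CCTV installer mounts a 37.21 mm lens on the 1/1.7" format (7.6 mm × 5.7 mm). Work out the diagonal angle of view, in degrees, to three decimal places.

14.549°

Sensor diagonal = √(7.6² + 5.7²) = √90.2500 ≈ 9.5000 mm.
Angle of view α = 2·arctan(d/2f) with d = 9.5000 mm and f = 37.21 mm.
d/2f = 0.12765; arctan(0.12765) ≈ 7.2747°, so α ≈ 14.5494°.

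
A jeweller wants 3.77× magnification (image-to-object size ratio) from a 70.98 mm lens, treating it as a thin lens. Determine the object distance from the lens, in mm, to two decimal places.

With m = dᵢ/dₒ and 1/f = 1/dₒ + 1/dᵢ, substituting dᵢ = m·dₒ gives 1/f = (1 + 1/m)/dₒ, hence dₒ = f·(1 + 1/m).
dₒ = 70.98 × (1 + 1/3.77) = 70.98 × 1.26525 ≈ 89.808 mm.

89.81 mm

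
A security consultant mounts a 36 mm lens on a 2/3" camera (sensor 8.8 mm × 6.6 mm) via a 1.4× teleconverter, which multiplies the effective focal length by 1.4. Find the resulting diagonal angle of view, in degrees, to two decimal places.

Effective focal length f = 36 × 1.4 = 50.4 mm.
Sensor diagonal = √(8.8² + 6.6²) = √121.0000 ≈ 11.0000 mm.
α = 2·arctan(11.000 / (2 × 50.4)) = 2·arctan(0.10913) ≈ 12.4557°.

12.46°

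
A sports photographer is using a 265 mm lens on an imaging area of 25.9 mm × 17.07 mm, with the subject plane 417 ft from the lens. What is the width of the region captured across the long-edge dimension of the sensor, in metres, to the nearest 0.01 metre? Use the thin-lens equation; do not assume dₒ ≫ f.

dₒ: 417 ft × 304.8 mm/ft = 127101.60 mm.
Similar triangles through the lens centre give W/dₒ = w/dᵢ; with 1/f = 1/dₒ + 1/dᵢ this gives W = w·(dₒ − f)/f.
W = 25.9 mm × (127102 − 265) / 265 = 25.9 × 478.6287 ≈ 12396.482 mm = 12.3965 m.

12.40 m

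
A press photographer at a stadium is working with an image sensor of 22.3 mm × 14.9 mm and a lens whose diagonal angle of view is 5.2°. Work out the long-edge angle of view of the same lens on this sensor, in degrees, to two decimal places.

4.32°

Sensor diagonal = √(22.3² + 14.9²) = √719.3000 ≈ 26.8198 mm.
From the diagonal AOV: f = 26.8198 / (2·tan(2.6°)) = 26.8198 / 0.09082 ≈ 295.3086 mm.
Long-edge AOV = 2·arctan(22.3 / (2 × 295.3086)) = 2·arctan(0.03776) ≈ 4.3246°.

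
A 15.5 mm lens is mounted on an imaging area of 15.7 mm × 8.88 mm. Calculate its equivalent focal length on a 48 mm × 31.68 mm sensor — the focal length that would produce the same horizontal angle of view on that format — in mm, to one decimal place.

Equal angle of view means equal width/f ratio, so f₂ = f₁ · (width₂/width₁) = 15.5 × 48/15.7.
f₂ = 15.5 × 3.05732 ≈ 47.389 mm.

47.4 mm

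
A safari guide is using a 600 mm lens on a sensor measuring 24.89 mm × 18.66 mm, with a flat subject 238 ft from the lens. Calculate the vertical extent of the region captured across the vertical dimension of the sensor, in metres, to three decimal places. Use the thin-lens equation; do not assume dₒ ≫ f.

dₒ: 238 ft × 304.8 mm/ft = 72542.40 mm.
Similar triangles through the lens centre give W/dₒ = h/dᵢ; with 1/f = 1/dₒ + 1/dᵢ this gives W = h·(dₒ − f)/f.
W = 18.66 mm × (72542.4 − 600) / 600 = 18.66 × 119.9040 ≈ 2237.409 mm = 2.23741 m.

2.237 m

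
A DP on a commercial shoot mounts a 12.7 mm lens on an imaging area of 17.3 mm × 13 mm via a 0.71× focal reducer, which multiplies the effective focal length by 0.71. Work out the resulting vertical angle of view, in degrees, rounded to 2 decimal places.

71.57°

Effective focal length f = 12.7 × 0.71 = 9.017 mm.
α = 2·arctan(13 / (2 × 9.017)) = 2·arctan(0.72086) ≈ 71.5727°.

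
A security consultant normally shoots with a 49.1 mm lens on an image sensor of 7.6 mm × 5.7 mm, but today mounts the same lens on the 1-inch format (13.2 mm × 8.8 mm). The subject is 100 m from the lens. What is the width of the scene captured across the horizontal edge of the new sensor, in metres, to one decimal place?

The focal length stays 49.1 mm; the relevant sensor dimension is now w = 13.2 mm. Object distance dₒ = 100 m = 100000 mm.
Thin-lens field width W = w·(dₒ − f)/f = 13.2 × (100000 − 49.1)/49.1 ≈ 26870.710 mm = 26.8707 m.

26.9 m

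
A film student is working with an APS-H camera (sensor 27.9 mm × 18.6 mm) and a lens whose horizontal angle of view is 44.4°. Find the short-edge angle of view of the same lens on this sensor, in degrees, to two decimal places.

30.44°

From the horizontal AOV: f = 27.9 / (2·tan(22.2°)) = 27.9 / 0.81618 ≈ 34.1834 mm.
Short-edge AOV = 2·arctan(18.6 / (2 × 34.1834)) = 2·arctan(0.27206) ≈ 30.4392°.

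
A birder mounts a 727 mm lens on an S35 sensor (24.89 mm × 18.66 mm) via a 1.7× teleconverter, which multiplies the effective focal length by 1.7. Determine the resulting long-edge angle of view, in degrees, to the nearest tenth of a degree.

Effective focal length f = 727 × 1.7 = 1235.9 mm.
α = 2·arctan(24.89 / (2 × 1235.9)) = 2·arctan(0.01007) ≈ 1.1539°.

1.2°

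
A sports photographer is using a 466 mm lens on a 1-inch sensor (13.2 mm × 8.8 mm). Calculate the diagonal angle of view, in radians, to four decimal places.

Sensor diagonal = √(13.2² + 8.8²) = √251.6800 ≈ 15.8644 mm.
Angle of view α = 2·arctan(d/2f) with d = 15.8644 mm and f = 466 mm.
d/2f = 0.01702; arctan(0.01702) ≈ 0.0170 rad, so α ≈ 0.0340 rad.

0.0340 rad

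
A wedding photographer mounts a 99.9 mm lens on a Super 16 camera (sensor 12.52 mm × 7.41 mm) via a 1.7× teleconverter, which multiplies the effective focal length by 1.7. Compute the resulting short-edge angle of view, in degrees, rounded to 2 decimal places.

2.50°

Effective focal length f = 99.9 × 1.7 = 169.83 mm.
α = 2·arctan(7.41 / (2 × 169.83)) = 2·arctan(0.02182) ≈ 2.4995°.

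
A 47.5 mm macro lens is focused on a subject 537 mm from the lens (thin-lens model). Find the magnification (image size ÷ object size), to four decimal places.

Thin lens: 1/f = 1/dₒ + 1/dᵢ → 1/dᵢ = 1/47.5 − 1/537 = 0.0191904 mm⁻¹, so dᵢ ≈ 52.1093 mm.
Magnification m = dᵢ/dₒ = 52.1093/537 ≈ 0.09704.

0.0970×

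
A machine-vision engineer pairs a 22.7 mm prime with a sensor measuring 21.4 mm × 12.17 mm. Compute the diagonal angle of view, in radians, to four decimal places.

0.9938 rad

Sensor diagonal = √(21.4² + 12.17²) = √606.0689 ≈ 24.6185 mm.
Angle of view α = 2·arctan(d/2f) with d = 24.6185 mm and f = 22.7 mm.
d/2f = 0.54226; arctan(0.54226) ≈ 0.4969 rad, so α ≈ 0.9938 rad.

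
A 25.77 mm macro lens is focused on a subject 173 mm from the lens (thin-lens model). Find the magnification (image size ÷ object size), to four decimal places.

Thin lens: 1/f = 1/dₒ + 1/dᵢ → 1/dᵢ = 1/25.77 − 1/173 = 0.0330245 mm⁻¹, so dᵢ ≈ 30.2806 mm.
Magnification m = dᵢ/dₒ = 30.2806/173 ≈ 0.17503.

0.1750×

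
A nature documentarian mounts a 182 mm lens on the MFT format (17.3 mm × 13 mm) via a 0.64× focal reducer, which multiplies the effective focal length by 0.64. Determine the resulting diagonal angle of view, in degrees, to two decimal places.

10.61°

Effective focal length f = 182 × 0.64 = 116.48 mm.
Sensor diagonal = √(17.3² + 13²) = √468.2900 ≈ 21.6400 mm.
α = 2·arctan(21.640 / (2 × 116.48)) = 2·arctan(0.09289) ≈ 10.6141°.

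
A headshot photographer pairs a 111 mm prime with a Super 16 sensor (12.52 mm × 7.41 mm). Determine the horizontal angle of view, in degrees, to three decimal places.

Angle of view α = 2·arctan(w/2f) with w = 12.52 mm and f = 111 mm.
w/2f = 0.05640; arctan(0.05640) ≈ 3.2279°, so α ≈ 6.4557°.

6.456°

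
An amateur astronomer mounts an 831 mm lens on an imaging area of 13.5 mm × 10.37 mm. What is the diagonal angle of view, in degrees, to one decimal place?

1.2°

Sensor diagonal = √(13.5² + 10.37²) = √289.7869 ≈ 17.0231 mm.
Angle of view α = 2·arctan(d/2f) with d = 17.0231 mm and f = 831 mm.
d/2f = 0.01024; arctan(0.01024) ≈ 0.5868°, so α ≈ 1.1737°.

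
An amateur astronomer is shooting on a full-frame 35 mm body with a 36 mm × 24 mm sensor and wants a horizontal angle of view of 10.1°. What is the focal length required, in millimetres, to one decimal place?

From α = 2·arctan(w/2f) we get f = w / (2·tan(α/2)).
With w = 36 mm and α/2 = 5.05°, tan(α/2) ≈ 0.08837, so f ≈ 36 / 0.17674 ≈ 203.6935 mm.

203.7 mm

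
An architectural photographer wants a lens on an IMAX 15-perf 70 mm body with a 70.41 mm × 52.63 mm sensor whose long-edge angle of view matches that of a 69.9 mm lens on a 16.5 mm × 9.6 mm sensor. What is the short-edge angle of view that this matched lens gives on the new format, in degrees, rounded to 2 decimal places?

10.08°

Equal long-edge AOV ⇒ f₂ = f₁ · 70.41/16.5 = 69.9 × 4.26727 ≈ 298.2824 mm.
Short-edge AOV on the new format = 2·arctan(52.63 / (2 × 298.2824)) = 2·arctan(0.08822) ≈ 10.0834°.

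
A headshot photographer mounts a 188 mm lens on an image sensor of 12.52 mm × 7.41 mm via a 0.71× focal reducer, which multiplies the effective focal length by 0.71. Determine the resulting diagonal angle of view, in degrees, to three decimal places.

6.239°

Effective focal length f = 188 × 0.71 = 133.48 mm.
Sensor diagonal = √(12.52² + 7.41²) = √211.6585 ≈ 14.5485 mm.
α = 2·arctan(14.548 / (2 × 133.48)) = 2·arctan(0.05450) ≈ 6.2387°.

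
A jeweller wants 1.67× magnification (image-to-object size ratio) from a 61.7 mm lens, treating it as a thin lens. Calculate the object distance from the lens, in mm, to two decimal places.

98.65 mm

With m = dᵢ/dₒ and 1/f = 1/dₒ + 1/dᵢ, substituting dᵢ = m·dₒ gives 1/f = (1 + 1/m)/dₒ, hence dₒ = f·(1 + 1/m).
dₒ = 61.7 × (1 + 1/1.67) = 61.7 × 1.59880 ≈ 98.646 mm.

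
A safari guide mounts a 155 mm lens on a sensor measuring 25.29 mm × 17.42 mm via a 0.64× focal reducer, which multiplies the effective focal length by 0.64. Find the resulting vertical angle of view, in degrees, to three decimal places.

10.036°

Effective focal length f = 155 × 0.64 = 99.2 mm.
α = 2·arctan(17.42 / (2 × 99.2)) = 2·arctan(0.08780) ≈ 10.0357°.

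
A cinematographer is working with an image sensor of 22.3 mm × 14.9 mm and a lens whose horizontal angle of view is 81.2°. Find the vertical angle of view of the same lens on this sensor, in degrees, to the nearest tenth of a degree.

From the horizontal AOV: f = 22.3 / (2·tan(40.6°)) = 22.3 / 1.71421 ≈ 13.0089 mm.
Vertical AOV = 2·arctan(14.9 / (2 × 13.0089)) = 2·arctan(0.57268) ≈ 59.5981°.

59.6°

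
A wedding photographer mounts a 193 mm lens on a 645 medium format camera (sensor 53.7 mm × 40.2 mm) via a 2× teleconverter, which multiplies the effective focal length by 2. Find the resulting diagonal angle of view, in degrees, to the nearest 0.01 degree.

9.93°

Effective focal length f = 193 × 2 = 386 mm.
Sensor diagonal = √(53.7² + 40.2²) = √4499.7300 ≈ 67.0800 mm.
α = 2·arctan(67.080 / (2 × 386)) = 2·arctan(0.08689) ≈ 9.9321°.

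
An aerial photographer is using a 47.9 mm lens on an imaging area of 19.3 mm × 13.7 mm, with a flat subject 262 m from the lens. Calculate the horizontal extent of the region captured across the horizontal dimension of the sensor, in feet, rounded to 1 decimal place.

346.3 ft

dₒ: 262 m = 262000 mm.
Similar triangles through the lens centre give W/dₒ = w/dᵢ; with 1/f = 1/dₒ + 1/dᵢ this gives W = w·(dₒ − f)/f.
W = 19.3 mm × (262000 − 47.9) / 47.9 = 19.3 × 5468.7286 ≈ 105546.462 mm = 105546.462/304.8 ft = 346.281 ft.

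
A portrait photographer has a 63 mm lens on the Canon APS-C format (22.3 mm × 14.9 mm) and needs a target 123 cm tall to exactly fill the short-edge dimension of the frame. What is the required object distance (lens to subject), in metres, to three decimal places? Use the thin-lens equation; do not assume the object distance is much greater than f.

5.264 m

W: 123 cm = 1230 mm.
Magnification m = h/W = dᵢ/dₒ; combined with 1/f = 1/dₒ + 1/dᵢ this gives dₒ = f·(1 + W/h).
dₒ = 63 mm × (1 + 1230/14.9) = 63 × 83.5503 ≈ 5263.671 mm = 5.26367 m.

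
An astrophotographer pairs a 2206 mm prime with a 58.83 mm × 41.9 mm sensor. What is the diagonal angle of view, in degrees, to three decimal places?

Sensor diagonal = √(58.83² + 41.9²) = √5216.5789 ≈ 72.2259 mm.
Angle of view α = 2·arctan(d/2f) with d = 72.2259 mm and f = 2206 mm.
d/2f = 0.01637; arctan(0.01637) ≈ 0.9379°, so α ≈ 1.8757°.

1.876°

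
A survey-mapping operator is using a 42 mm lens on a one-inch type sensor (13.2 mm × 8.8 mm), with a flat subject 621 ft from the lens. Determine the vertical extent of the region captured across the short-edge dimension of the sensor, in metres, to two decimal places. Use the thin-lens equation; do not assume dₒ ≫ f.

dₒ: 621 ft × 304.8 mm/ft = 189280.79 mm.
Similar triangles through the lens centre give W/dₒ = h/dᵢ; with 1/f = 1/dₒ + 1/dᵢ this gives W = h·(dₒ − f)/f.
W = 8.8 mm × (189281 − 42) / 42 = 8.8 × 4505.6856 ≈ 39650.033 mm = 39.65 m.

39.65 m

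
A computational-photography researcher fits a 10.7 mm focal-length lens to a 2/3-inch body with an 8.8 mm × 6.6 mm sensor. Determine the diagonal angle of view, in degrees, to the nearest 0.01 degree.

Sensor diagonal = √(8.8² + 6.6²) = √121.0000 ≈ 11.0000 mm.
Angle of view α = 2·arctan(d/2f) with d = 11.0000 mm and f = 10.7 mm.
d/2f = 0.51402; arctan(0.51402) ≈ 27.2040°, so α ≈ 54.4080°.

54.41°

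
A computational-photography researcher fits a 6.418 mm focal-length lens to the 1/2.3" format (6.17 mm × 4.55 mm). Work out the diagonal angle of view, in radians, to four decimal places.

1.0768 rad

Sensor diagonal = √(6.17² + 4.55²) = √58.7714 ≈ 7.6663 mm.
Angle of view α = 2·arctan(d/2f) with d = 7.6663 mm and f = 6.418 mm.
d/2f = 0.59725; arctan(0.59725) ≈ 0.5384 rad, so α ≈ 1.0768 rad.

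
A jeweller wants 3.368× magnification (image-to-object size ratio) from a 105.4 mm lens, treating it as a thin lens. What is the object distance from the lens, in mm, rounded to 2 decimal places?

With m = dᵢ/dₒ and 1/f = 1/dₒ + 1/dᵢ, substituting dᵢ = m·dₒ gives 1/f = (1 + 1/m)/dₒ, hence dₒ = f·(1 + 1/m).
dₒ = 105.4 × (1 + 1/3.368) = 105.4 × 1.29691 ≈ 136.695 mm.

136.69 mm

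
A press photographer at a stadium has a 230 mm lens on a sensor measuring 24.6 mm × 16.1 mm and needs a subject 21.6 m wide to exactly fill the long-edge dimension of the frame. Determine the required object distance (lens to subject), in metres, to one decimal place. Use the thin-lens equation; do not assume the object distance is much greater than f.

W: 21.6 m = 21600 mm.
Magnification m = w/W = dᵢ/dₒ; combined with 1/f = 1/dₒ + 1/dᵢ this gives dₒ = f·(1 + W/w).
dₒ = 230 mm × (1 + 21600/24.6) = 230 × 879.0488 ≈ 202181.220 mm = 202.181 m.

202.2 m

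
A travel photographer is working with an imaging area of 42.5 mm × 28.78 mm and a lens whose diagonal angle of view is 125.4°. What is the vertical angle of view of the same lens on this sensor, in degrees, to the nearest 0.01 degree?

Sensor diagonal = √(42.5² + 28.78²) = √2634.5384 ≈ 51.3278 mm.
From the diagonal AOV: f = 51.3278 / (2·tan(62.7°)) = 51.3278 / 3.87493 ≈ 13.2461 mm.
Vertical AOV = 2·arctan(28.78 / (2 × 13.2461)) = 2·arctan(1.08636) ≈ 94.7403°.

94.74°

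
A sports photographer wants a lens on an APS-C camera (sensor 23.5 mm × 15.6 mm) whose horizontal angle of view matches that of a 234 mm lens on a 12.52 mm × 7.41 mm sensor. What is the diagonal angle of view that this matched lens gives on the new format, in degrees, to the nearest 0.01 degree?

3.68°

Equal horizontal AOV ⇒ f₂ = f₁ · 23.5/12.52 = 234 × 1.87700 ≈ 439.2173 mm.
Sensor diagonal = √(23.5² + 15.6²) = √795.6100 ≈ 28.2066 mm.
Diagonal AOV on the new format = 2·arctan(28.2066 / (2 × 439.2173)) = 2·arctan(0.03211) ≈ 3.6783°.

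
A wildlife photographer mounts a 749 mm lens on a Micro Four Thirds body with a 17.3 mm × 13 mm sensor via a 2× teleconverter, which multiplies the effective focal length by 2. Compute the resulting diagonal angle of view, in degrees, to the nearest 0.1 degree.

Effective focal length f = 749 × 2 = 1498 mm.
Sensor diagonal = √(17.3² + 13²) = √468.2900 ≈ 21.6400 mm.
α = 2·arctan(21.640 / (2 × 1498)) = 2·arctan(0.00722) ≈ 0.8277°.

0.8°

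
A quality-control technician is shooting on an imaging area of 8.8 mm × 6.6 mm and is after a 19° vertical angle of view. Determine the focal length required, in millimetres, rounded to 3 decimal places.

From α = 2·arctan(h/2f) we get f = h / (2·tan(α/2)).
With h = 6.6 mm and α/2 = 9.5°, tan(α/2) ≈ 0.16734, so f ≈ 6.6 / 0.33469 ≈ 19.7200 mm.

19.720 mm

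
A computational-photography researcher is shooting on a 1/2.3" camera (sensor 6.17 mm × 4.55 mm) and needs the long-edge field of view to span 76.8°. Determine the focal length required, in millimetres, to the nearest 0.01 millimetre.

3.89 mm

From α = 2·arctan(w/2f) we get f = w / (2·tan(α/2)).
With w = 6.17 mm and α/2 = 38.4°, tan(α/2) ≈ 0.79259, so f ≈ 6.17 / 1.58518 ≈ 3.8923 mm.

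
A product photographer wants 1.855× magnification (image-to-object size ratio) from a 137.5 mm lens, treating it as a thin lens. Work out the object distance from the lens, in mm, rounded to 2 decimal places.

With m = dᵢ/dₒ and 1/f = 1/dₒ + 1/dᵢ, substituting dᵢ = m·dₒ gives 1/f = (1 + 1/m)/dₒ, hence dₒ = f·(1 + 1/m).
dₒ = 137.5 × (1 + 1/1.855) = 137.5 × 1.53908 ≈ 211.624 mm.

211.62 mm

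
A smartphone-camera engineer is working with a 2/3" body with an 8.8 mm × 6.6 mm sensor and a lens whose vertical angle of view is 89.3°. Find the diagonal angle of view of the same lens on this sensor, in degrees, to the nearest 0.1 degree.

117.5°

From the vertical AOV: f = 6.6 / (2·tan(44.65°)) = 6.6 / 1.97571 ≈ 3.3406 mm.
Sensor diagonal = √(8.8² + 6.6²) = √121.0000 ≈ 11.0000 mm.
Diagonal AOV = 2·arctan(11.0000 / (2 × 3.3406)) = 2·arctan(1.64643) ≈ 117.4531°.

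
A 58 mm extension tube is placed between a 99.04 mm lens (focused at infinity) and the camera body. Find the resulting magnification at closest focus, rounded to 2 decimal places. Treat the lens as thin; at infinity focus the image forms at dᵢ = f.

0.59×

The tube moves the image plane from f to f + e, so dᵢ = 99.04 + 58 = 157.04 mm. Focus is achieved when 1/f = 1/dₒ + 1/dᵢ, giving dₒ = 1/(1/f − 1/(f+e)).
Magnification m = dᵢ/dₒ = (f+e)·(1/f − 1/(f+e)) = e/f = 58/99.04 ≈ 0.5856.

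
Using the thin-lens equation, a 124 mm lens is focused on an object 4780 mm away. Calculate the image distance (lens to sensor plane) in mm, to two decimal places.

1/dᵢ = 1/f − 1/dₒ = 1/124 − 1/4780 = 0.0078553 mm⁻¹.
dᵢ = 1/0.0078553 ≈ 127.3024 mm.

127.30 mm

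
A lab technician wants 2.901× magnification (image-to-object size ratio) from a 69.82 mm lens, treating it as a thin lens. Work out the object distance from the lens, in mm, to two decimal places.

93.89 mm

With m = dᵢ/dₒ and 1/f = 1/dₒ + 1/dᵢ, substituting dᵢ = m·dₒ gives 1/f = (1 + 1/m)/dₒ, hence dₒ = f·(1 + 1/m).
dₒ = 69.82 × (1 + 1/2.901) = 69.82 × 1.34471 ≈ 93.888 mm.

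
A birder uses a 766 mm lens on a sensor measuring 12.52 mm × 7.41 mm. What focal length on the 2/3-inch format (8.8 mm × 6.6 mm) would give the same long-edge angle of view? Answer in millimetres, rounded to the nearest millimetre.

538 mm

Equal angle of view means equal width/f ratio, so f₂ = f₁ · (width₂/width₁) = 766 × 8.8/12.52.
f₂ = 766 × 0.70288 ≈ 538.403 mm.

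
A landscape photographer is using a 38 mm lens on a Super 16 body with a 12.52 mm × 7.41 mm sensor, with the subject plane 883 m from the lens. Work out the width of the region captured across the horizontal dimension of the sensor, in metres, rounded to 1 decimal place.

290.9 m

dₒ: 883 m = 883000 mm.
Similar triangles through the lens centre give W/dₒ = w/dᵢ; with 1/f = 1/dₒ + 1/dᵢ this gives W = w·(dₒ − f)/f.
W = 12.52 mm × (883000 − 38) / 38 = 12.52 × 23235.8421 ≈ 290912.743 mm = 290.913 m.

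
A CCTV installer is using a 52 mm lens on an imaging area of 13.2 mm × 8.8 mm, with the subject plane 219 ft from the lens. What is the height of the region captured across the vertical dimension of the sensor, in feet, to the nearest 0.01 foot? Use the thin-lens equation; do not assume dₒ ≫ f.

37.03 ft

dₒ: 219 ft × 304.8 mm/ft = 66751.20 mm.
Similar triangles through the lens centre give W/dₒ = h/dᵢ; with 1/f = 1/dₒ + 1/dᵢ this gives W = h·(dₒ − f)/f.
W = 8.8 mm × (66751.2 − 52) / 52 = 8.8 × 1282.6769 ≈ 11287.557 mm = 11287.557/304.8 ft = 37.0327 ft.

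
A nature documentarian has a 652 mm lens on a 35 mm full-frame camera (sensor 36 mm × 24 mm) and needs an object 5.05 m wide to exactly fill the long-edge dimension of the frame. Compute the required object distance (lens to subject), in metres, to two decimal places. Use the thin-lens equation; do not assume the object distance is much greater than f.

W: 5.05 m = 5050 mm.
Magnification m = w/W = dᵢ/dₒ; combined with 1/f = 1/dₒ + 1/dᵢ this gives dₒ = f·(1 + W/w).
dₒ = 652 mm × (1 + 5050/36) = 652 × 141.2778 ≈ 92113.111 mm = 92.1131 m.

92.11 m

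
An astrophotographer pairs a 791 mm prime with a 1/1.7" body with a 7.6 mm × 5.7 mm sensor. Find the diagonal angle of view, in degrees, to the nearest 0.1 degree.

0.7°

Sensor diagonal = √(7.6² + 5.7²) = √90.2500 ≈ 9.5000 mm.
Angle of view α = 2·arctan(d/2f) with d = 9.5000 mm and f = 791 mm.
d/2f = 0.00601; arctan(0.00601) ≈ 0.3441°, so α ≈ 0.6881°.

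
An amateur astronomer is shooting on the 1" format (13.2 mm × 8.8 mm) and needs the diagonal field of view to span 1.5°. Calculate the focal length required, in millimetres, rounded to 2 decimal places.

605.94 mm

Sensor diagonal = √(13.2² + 8.8²) = √251.6800 ≈ 15.8644 mm.
From α = 2·arctan(d/2f) we get f = d / (2·tan(α/2)).
With d = 15.8644 mm and α/2 = 0.75°, tan(α/2) ≈ 0.01309, so f ≈ 15.8644 / 0.02618 ≈ 605.9418 mm.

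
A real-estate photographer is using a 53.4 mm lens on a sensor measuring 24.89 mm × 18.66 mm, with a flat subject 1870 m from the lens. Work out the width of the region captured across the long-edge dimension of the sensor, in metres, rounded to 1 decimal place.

dₒ: 1870 m = 1.87e+06 mm.
Similar triangles through the lens centre give W/dₒ = w/dᵢ; with 1/f = 1/dₒ + 1/dᵢ this gives W = w·(dₒ − f)/f.
W = 24.89 mm × (1.87e+06 − 53.4) / 53.4 = 24.89 × 35017.7266 ≈ 871591.215 mm = 871.591 m.

871.6 m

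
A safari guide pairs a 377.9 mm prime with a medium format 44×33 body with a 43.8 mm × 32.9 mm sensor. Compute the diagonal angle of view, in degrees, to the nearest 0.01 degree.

8.29°

Sensor diagonal = √(43.8² + 32.9²) = √3000.8500 ≈ 54.7800 mm.
Angle of view α = 2·arctan(d/2f) with d = 54.7800 mm and f = 377.9 mm.
d/2f = 0.07248; arctan(0.07248) ≈ 4.1455°, so α ≈ 8.2910°.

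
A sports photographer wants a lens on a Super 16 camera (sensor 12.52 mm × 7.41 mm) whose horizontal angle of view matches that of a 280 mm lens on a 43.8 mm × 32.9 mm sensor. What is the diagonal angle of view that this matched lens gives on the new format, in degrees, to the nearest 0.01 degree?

Equal horizontal AOV ⇒ f₂ = f₁ · 12.52/43.8 = 280 × 0.28584 ≈ 80.0365 mm.
Sensor diagonal = √(12.52² + 7.41²) = √211.6585 ≈ 14.5485 mm.
Diagonal AOV on the new format = 2·arctan(14.5485 / (2 × 80.0365)) = 2·arctan(0.09089) ≈ 10.3863°.

10.39°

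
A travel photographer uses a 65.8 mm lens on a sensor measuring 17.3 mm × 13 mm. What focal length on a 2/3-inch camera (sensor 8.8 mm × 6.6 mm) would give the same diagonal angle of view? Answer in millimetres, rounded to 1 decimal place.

Sensor diagonal = √(17.3² + 13²) = √468.2900 ≈ 21.6400 mm.
Sensor diagonal = √(8.8² + 6.6²) = √121.0000 ≈ 11.0000 mm.
Equal angle of view means equal diagonal/f ratio, so f₂ = f₁ · (diagonal₂/diagonal₁) = 65.8 × 11.0000/21.6400.
f₂ = 65.8 × 0.50832 ≈ 33.447 mm.

33.4 mm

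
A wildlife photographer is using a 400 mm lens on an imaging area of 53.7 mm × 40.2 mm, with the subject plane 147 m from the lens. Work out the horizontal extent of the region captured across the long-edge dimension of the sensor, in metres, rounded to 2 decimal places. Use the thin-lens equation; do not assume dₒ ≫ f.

dₒ: 147 m = 147000 mm.
Similar triangles through the lens centre give W/dₒ = w/dᵢ; with 1/f = 1/dₒ + 1/dᵢ this gives W = w·(dₒ − f)/f.
W = 53.7 mm × (147000 − 400) / 400 = 53.7 × 366.5000 ≈ 19681.050 mm = 19.681 m.

19.68 m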